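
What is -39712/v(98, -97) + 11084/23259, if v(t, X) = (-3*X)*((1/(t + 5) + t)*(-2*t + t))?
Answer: 547683521444/1116002522565 ≈ 0.49075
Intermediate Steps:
v(t, X) = 3*X*t*(t + 1/(5 + t)) (v(t, X) = (-3*X)*((1/(5 + t) + t)*(-t)) = (-3*X)*((t + 1/(5 + t))*(-t)) = (-3*X)*(-t*(t + 1/(5 + t))) = 3*X*t*(t + 1/(5 + t)))
-39712/v(98, -97) + 11084/23259 = -39712*(-(5 + 98)/(28518*(1 + 98**2 + 5*98))) + 11084/23259 = -39712*(-103/(28518*(1 + 9604 + 490))) + 11084*(1/23259) = -39712/(3*(-97)*98*(1/103)*10095) + 11084/23259 = -39712/(-287889210/103) + 11084/23259 = -39712*(-103/287889210) + 11084/23259 = 2045168/143944605 + 11084/23259 = 547683521444/1116002522565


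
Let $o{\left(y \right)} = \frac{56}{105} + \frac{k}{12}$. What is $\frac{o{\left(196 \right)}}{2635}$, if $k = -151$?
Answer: $- \frac{241}{52700} \approx -0.0045731$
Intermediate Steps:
$o{\left(y \right)} = - \frac{241}{20}$ ($o{\left(y \right)} = \frac{56}{105} - \frac{151}{12} = 56 \cdot \frac{1}{105} - \frac{151}{12} = \frac{8}{15} - \frac{151}{12} = - \frac{241}{20}$)
$\frac{o{\left(196 \right)}}{2635} = - \frac{241}{20 \cdot 2635} = \left(- \frac{241}{20}\right) \frac{1}{2635} = - \frac{241}{52700}$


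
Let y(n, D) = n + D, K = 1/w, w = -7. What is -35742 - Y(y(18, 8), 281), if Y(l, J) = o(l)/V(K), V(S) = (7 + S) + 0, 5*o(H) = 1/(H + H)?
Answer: -446060167/12480 ≈ -35742.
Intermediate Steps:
K = -⅐ (K = 1/(-7) = -⅐ ≈ -0.14286)
o(H) = 1/(10*H) (o(H) = 1/(5*(H + H)) = 1/(5*((2*H))) = (1/(2*H))/5 = 1/(10*H))
V(S) = 7 + S
y(n, D) = D + n
Y(l, J) = 7/(480*l) (Y(l, J) = (1/(10*l))/(7 - ⅐) = (1/(10*l))/(48/7) = (1/(10*l))*(7/48) = 7/(480*l))
-35742 - Y(y(18, 8), 281) = -35742 - 7/(480*(8 + 18)) = -35742 - 7/(480*26) = -35742 - 1*7/12480 = -35742 - 7/12480 = -446060167/12480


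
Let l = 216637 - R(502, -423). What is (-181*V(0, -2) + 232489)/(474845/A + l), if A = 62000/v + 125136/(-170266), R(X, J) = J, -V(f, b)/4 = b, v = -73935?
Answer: -14763089239576/5412985766485 ≈ -2.7273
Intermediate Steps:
V(f, b) = -4*b
l = 217060 (l = 216637 - 1*(-423) = 216637 + 423 = 217060)
A = -63898136/40608441 (A = 62000/(-73935) + 125136/(-170266) = 62000*(-1/73935) + 125136*(-1/170266) = -400/477 - 62568/85133 = -63898136/40608441 ≈ -1.5735)
(-181*V(0, -2) + 232489)/(474845/A + l) = (-(-724)*(-2) + 232489)/(474845/(-63898136/40608441) + 217060) = (-181*8 + 232489)/(474845*(-40608441/63898136) + 217060) = (-1448 + 232489)/(-19282715166645/63898136 + 217060) = 231041/(-5412985766485/63898136) = 231041*(-63898136/5412985766485) = -14763089239576/5412985766485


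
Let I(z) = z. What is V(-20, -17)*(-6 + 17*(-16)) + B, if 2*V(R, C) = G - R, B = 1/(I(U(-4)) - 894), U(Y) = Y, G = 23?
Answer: -5367347/898 ≈ -5977.0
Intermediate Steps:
B = -1/898 (B = 1/(-4 - 894) = 1/(-898) = -1/898 ≈ -0.0011136)
V(R, C) = 23/2 - R/2 (V(R, C) = (23 - R)/2 = 23/2 - R/2)
V(-20, -17)*(-6 + 17*(-16)) + B = (23/2 - ½*(-20))*(-6 + 17*(-16)) - 1/898 = (23/2 + 10)*(-6 - 272) - 1/898 = (43/2)*(-278) - 1/898 = -5977 - 1/898 = -5367347/898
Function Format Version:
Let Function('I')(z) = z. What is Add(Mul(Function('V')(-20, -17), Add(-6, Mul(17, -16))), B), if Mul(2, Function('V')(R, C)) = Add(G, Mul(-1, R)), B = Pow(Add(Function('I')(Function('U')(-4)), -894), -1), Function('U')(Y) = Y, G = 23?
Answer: Rational(-5367347, 898) ≈ -5977.0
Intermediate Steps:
B = Rational(-1, 898) (B = Pow(Add(-4, -894), -1) = Pow(-898, -1) = Rational(-1, 898) ≈ -0.0011136)
Function('V')(R, C) = Add(Rational(23, 2), Mul(Rational(-1, 2), R)) (Function('V')(R, C) = Mul(Rational(1, 2), Add(23, Mul(-1, R))) = Add(Rational(23, 2), Mul(Rational(-1, 2), R)))
Add(Mul(Function('V')(-20, -17), Add(-6, Mul(17, -16))), B) = Add(Mul(Add(Rational(23, 2), Mul(Rational(-1, 2), -20)), Add(-6, Mul(17, -16))), Rational(-1, 898)) = Add(Mul(Add(Rational(23, 2), 10), Add(-6, -272)), Rational(-1, 898)) = Add(Mul(Rational(43, 2), -278), Rational(-1, 898)) = Add(-5977, Rational(-1, 898)) = Rational(-5367347, 898)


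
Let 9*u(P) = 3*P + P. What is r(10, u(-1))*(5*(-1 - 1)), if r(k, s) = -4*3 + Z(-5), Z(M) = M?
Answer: 170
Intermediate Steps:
u(P) = 4*P/9 (u(P) = (3*P + P)/9 = (4*P)/9 = 4*P/9)
r(k, s) = -17 (r(k, s) = -4*3 - 5 = -12 - 5 = -17)
r(10, u(-1))*(5*(-1 - 1)) = -85*(-1 - 1) = -85*(-2) = -17*(-10) = 170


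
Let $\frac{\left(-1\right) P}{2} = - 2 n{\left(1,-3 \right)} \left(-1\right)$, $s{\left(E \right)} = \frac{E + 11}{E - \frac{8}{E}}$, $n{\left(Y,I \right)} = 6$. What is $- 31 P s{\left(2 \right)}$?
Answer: $-4836$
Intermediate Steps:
$s{\left(E \right)} = \frac{11 + E}{E - \frac{8}{E}}$
$P = -24$ ($P = - 2 \left(-2\right) 6 \left(-1\right) = - 2 \left(\left(-12\right) \left(-1\right)\right) = \left(-2\right) 12 = -24$)
$- 31 P s{\left(2 \right)} = \left(-31\right) \left(-24\right) \frac{2 \left(11 + 2\right)}{-8 + 2^{2}} = 744 \cdot 2 \frac{1}{-8 + 4} \cdot 13 = 744 \cdot 2 \frac{1}{-4} \cdot 13 = 744 \cdot 2 \left(- \frac{1}{4}\right) 13 = 744 \left(- \frac{13}{2}\right) = -4836$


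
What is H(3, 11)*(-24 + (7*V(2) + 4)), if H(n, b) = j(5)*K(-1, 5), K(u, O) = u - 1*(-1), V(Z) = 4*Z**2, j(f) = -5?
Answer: 0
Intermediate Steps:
K(u, O) = 1 + u (K(u, O) = u + 1 = 1 + u)
H(n, b) = 0 (H(n, b) = -5*(1 - 1) = -5*0 = 0)
H(3, 11)*(-24 + (7*V(2) + 4)) = 0*(-24 + (7*(4*2**2) + 4)) = 0*(-24 + (7*(4*4) + 4)) = 0*(-24 + (7*16 + 4)) = 0*(-24 + (112 + 4)) = 0*(-24 + 116) = 0*92 = 0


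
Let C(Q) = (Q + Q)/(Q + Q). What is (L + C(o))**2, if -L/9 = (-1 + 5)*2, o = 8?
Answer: 5041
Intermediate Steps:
C(Q) = 1 (C(Q) = (2*Q)/((2*Q)) = (2*Q)*(1/(2*Q)) = 1)
L = -72 (L = -9*(-1 + 5)*2 = -36*2 = -9*8 = -72)
(L + C(o))**2 = (-72 + 1)**2 = (-71)**2 = 5041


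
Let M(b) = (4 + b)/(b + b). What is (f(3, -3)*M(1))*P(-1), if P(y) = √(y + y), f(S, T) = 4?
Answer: 10*I*√2 ≈ 14.142*I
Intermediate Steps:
P(y) = √2*√y (P(y) = √(2*y) = √2*√y)
M(b) = (4 + b)/(2*b) (M(b) = (4 + b)/((2*b)) = (4 + b)*(1/(2*b)) = (4 + b)/(2*b))
(f(3, -3)*M(1))*P(-1) = (4*((½)*(4 + 1)/1))*(√2*√(-1)) = (4*((½)*1*5))*(√2*I) = (4*(5/2))*(I*√2) = 10*(I*√2) = 10*I*√2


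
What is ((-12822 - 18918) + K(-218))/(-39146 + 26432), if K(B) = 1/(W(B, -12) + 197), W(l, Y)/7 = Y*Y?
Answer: 38246699/15320370 ≈ 2.4965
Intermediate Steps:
W(l, Y) = 7*Y² (W(l, Y) = 7*(Y*Y) = 7*Y²)
K(B) = 1/1205 (K(B) = 1/(7*(-12)² + 197) = 1/(7*144 + 197) = 1/(1008 + 197) = 1/1205)
((-12822 - 18918) + K(-218))/(-39146 + 26432) = ((-12822 - 18918) + 1/1205)/(-39146 + 26432) = (-31740 + 1/1205)/(-12714) = -38246699/1205*(-1/12714) = 38246699/15320370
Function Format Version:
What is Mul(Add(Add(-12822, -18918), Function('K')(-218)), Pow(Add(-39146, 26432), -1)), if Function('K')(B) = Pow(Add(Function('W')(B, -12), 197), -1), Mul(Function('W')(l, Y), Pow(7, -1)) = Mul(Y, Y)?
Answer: Rational(38246699, 15320370) ≈ 2.4965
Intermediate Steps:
Function('W')(l, Y) = Mul(7, Pow(Y, 2)) (Function('W')(l, Y) = Mul(7, Mul(Y, Y)) = Mul(7, Pow(Y, 2)))
Function('K')(B) = Rational(1, 1205) (Function('K')(B) = Pow(Add(Mul(7, Pow(-12, 2)), 197), -1) = Pow(Add(Mul(7, 144), 197), -1) = Pow(Add(1008, 197), -1) = Pow(1205, -1) = Rational(1, 1205))
Mul(Add(Add(-12822, -18918), Function('K')(-218)), Pow(Add(-39146, 26432), -1)) = Mul(Add(Add(-12822, -18918), Rational(1, 1205)), Pow(Add(-39146, 26432), -1)) = Mul(Add(-31740, Rational(1, 1205)), Pow(-12714, -1)) = Mul(Rational(-38246699, 1205), Rational(-1, 12714)) = Rational(38246699, 15320370)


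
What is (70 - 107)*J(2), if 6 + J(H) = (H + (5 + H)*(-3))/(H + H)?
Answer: 1591/4 ≈ 397.75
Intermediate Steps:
J(H) = -6 + (-15 - 2*H)/(2*H) (J(H) = -6 + (H + (5 + H)*(-3))/(H + H) = -6 + (H + (-15 - 3*H))/((2*H)) = -6 + (-15 - 2*H)*(1/(2*H)) = -6 + (-15 - 2*H)/(2*H))
(70 - 107)*J(2) = (70 - 107)*(-7 - 15/2/2) = -37*(-7 - 15/2*½) = -37*(-7 - 15/4) = -37*(-43/4) = 1591/4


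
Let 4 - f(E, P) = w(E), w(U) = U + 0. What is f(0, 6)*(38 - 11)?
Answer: 108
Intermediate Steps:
w(U) = U
f(E, P) = 4 - E
f(0, 6)*(38 - 11) = (4 - 1*0)*(38 - 11) = (4 + 0)*27 = 4*27 = 108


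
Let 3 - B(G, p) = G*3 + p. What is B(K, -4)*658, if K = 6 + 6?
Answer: -19082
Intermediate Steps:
K = 12
B(G, p) = 3 - p - 3*G (B(G, p) = 3 - (G*3 + p) = 3 - (3*G + p) = 3 - (p + 3*G) = 3 + (-p - 3*G) = 3 - p - 3*G)
B(K, -4)*658 = (3 - 1*(-4) - 3*12)*658 = (3 + 4 - 36)*658 = -29*658 = -19082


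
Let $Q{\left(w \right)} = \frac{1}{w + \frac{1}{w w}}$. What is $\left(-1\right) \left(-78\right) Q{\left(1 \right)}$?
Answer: $39$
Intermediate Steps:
$Q{\left(w \right)} = \frac{1}{w + \frac{1}{w^{2}}}$
$\left(-1\right) \left(-78\right) Q{\left(1 \right)} = \left(-1\right) \left(-78\right) \frac{1^{2}}{1 + 1^{3}} = 78 \cdot 1 \frac{1}{1 + 1} = 78 \cdot 1 \cdot \frac{1}{2} = 78 \cdot \frac{1}{2} = 39$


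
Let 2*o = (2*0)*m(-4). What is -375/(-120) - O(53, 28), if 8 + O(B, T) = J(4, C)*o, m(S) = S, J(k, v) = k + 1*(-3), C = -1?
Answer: 89/8 ≈ 11.125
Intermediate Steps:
J(k, v) = -3 + k (J(k, v) = k - 3 = -3 + k)
o = 0 (o = ((2*0)*(-4))/2 = (0*(-4))/2 = (1/2)*0 = 0)
O(B, T) = -8 (O(B, T) = -8 + (-3 + 4)*0 = -8 + 1*0 = -8 + 0 = -8)
-375/(-120) - O(53, 28) = -375/(-120) - 1*(-8) = -375*(-1/120) + 8 = 25/8 + 8 = 89/8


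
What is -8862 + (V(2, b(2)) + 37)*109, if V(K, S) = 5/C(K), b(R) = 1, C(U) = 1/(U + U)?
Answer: -2649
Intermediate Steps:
C(U) = 1/(2*U)
V(K, S) = 10*K (V(K, S) = 5/((1/(2*K))) = 5*(2*K) = 10*K)
-8862 + (V(2, b(2)) + 37)*109 = -8862 + (10*2 + 37)*109 = -8862 + (20 + 37)*109 = -8862 + 57*109 = -8862 + 6213 = -2649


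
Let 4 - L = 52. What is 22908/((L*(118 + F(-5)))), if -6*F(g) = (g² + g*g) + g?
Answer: -1909/442 ≈ -4.3190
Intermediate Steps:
L = -48 (L = 4 - 1*52 = 4 - 52 = -48)
F(g) = -g²/3 - g/6 (F(g) = -((g² + g*g) + g)/6 = -((g² + g²) + g)/6 = -(2*g² + g)/6 = -(g + 2*g²)/6 = -g²/3 - g/6)
22908/((L*(118 + F(-5)))) = 22908/((-48*(118 - ⅙*(-5)*(1 + 2*(-5))))) = 22908/((-48*(118 - ⅙*(-5)*(1 - 10)))) = 22908/((-48*(118 - ⅙*(-5)*(-9)))) = 22908/((-48*(118 - 15/2))) = 22908/((-48*221/2)) = 22908/(-5304) = 22908*(-1/5304) = -1909/442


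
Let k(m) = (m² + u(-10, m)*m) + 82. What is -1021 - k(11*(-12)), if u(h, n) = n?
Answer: -35951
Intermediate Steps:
k(m) = 82 + 2*m² (k(m) = (m² + m*m) + 82 = (m² + m²) + 82 = 2*m² + 82 = 82 + 2*m²)
-1021 - k(11*(-12)) = -1021 - (82 + 2*(11*(-12))²) = -1021 - (82 + 2*(-132)²) = -1021 - (82 + 2*17424) = -1021 - (82 + 34848) = -1021 - 1*34930 = -1021 - 34930 = -35951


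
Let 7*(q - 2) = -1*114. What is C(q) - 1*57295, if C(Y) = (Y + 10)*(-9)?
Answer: -400795/7 ≈ -57256.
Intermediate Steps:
q = -100/7 (q = 2 + (-1*114)/7 = 2 + (⅐)*(-114) = 2 - 114/7 = -100/7 ≈ -14.286)
C(Y) = -90 - 9*Y (C(Y) = (10 + Y)*(-9) = -90 - 9*Y)
C(q) - 1*57295 = (-90 - 9*(-100/7)) - 1*57295 = (-90 + 900/7) - 57295 = 270/7 - 57295 = -400795/7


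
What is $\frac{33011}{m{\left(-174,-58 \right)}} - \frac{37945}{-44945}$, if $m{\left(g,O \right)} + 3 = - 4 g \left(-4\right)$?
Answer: $- \frac{275585336}{25052343} \approx -11.0$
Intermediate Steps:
$m{\left(g,O \right)} = -3 + 16 g$ ($m{\left(g,O \right)} = -3 + - 4 g \left(-4\right) = -3 + 16 g$)
$\frac{33011}{m{\left(-174,-58 \right)}} - \frac{37945}{-44945} = \frac{33011}{-3 + 16 \left(-174\right)} - \frac{37945}{-44945} = \frac{33011}{-3 - 2784} - - \frac{7589}{8989} = \frac{33011}{-2787} + \frac{7589}{8989} = 33011 \left(- \frac{1}{2787}\right) + \frac{7589}{8989} = - \frac{33011}{2787} + \frac{7589}{8989} = - \frac{275585336}{25052343}$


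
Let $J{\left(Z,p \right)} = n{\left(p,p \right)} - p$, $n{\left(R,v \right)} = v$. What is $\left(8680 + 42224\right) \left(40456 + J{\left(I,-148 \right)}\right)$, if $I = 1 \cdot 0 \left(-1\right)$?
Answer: $2059372224$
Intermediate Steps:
$I = 0$ ($I = 0 \left(-1\right) = 0$)
$J{\left(Z,p \right)} = 0$ ($J{\left(Z,p \right)} = p - p = 0$)
$\left(8680 + 42224\right) \left(40456 + J{\left(I,-148 \right)}\right) = \left(8680 + 42224\right) \left(40456 + 0\right) = 50904 \cdot 40456 = 2059372224$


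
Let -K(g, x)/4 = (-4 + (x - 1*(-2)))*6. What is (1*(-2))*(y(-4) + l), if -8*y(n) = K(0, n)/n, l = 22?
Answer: -53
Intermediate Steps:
K(g, x) = 48 - 24*x (K(g, x) = -4*(-4 + (x - 1*(-2)))*6 = -4*(-4 + (x + 2))*6 = -4*(-4 + (2 + x))*6 = -4*(-2 + x)*6 = -4*(-12 + 6*x) = 48 - 24*x)
y(n) = -(48 - 24*n)/(8*n)
(1*(-2))*(y(-4) + l) = (1*(-2))*((3 - 6/(-4)) + 22) = -2*((3 - 6*(-¼)) + 22) = -2*((3 + 3/2) + 22) = -2*(9/2 + 22) = -2*53/2 = -53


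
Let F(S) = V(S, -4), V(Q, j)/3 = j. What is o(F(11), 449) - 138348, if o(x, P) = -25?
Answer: -138373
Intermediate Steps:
V(Q, j) = 3*j
F(S) = -12 (F(S) = 3*(-4) = -12)
o(F(11), 449) - 138348 = -25 - 138348 = -138373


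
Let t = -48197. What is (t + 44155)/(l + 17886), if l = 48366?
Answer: -2021/33126 ≈ -0.061009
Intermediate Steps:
(t + 44155)/(l + 17886) = (-48197 + 44155)/(48366 + 17886) = -4042/66252 = -4042*1/66252 = -2021/33126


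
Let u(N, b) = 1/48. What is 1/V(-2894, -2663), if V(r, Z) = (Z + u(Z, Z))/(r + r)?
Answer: 277824/127823 ≈ 2.1735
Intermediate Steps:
u(N, b) = 1/48
V(r, Z) = (1/48 + Z)/(2*r) (V(r, Z) = (Z + 1/48)/(r + r) = (1/48 + Z)/((2*r)) = (1/48 + Z)*(1/(2*r)) = (1/48 + Z)/(2*r))
1/V(-2894, -2663) = 1/((1/96)*(1 + 48*(-2663))/(-2894)) = 1/((1/96)*(-1/2894)*(1 - 127824)) = 1/((1/96)*(-1/2894)*(-127823)) = 1/(127823/277824) = 277824/127823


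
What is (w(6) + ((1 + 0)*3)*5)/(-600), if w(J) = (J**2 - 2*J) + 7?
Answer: -23/300 ≈ -0.076667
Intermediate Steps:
w(J) = 7 + J**2 - 2*J
(w(6) + ((1 + 0)*3)*5)/(-600) = ((7 + 6**2 - 2*6) + ((1 + 0)*3)*5)/(-600) = ((7 + 36 - 12) + (1*3)*5)*(-1/600) = (31 + 3*5)*(-1/600) = (31 + 15)*(-1/600) = 46*(-1/600) = -23/300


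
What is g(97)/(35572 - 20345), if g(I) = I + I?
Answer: 194/15227 ≈ 0.012741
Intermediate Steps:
g(I) = 2*I
g(97)/(35572 - 20345) = (2*97)/(35572 - 20345) = 194/15227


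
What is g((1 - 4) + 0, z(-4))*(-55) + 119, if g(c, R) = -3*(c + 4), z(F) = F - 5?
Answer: 284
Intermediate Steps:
z(F) = -5 + F
g(c, R) = -12 - 3*c (g(c, R) = -3*(4 + c) = -12 - 3*c)
g((1 - 4) + 0, z(-4))*(-55) + 119 = (-12 - 3*((1 - 4) + 0))*(-55) + 119 = (-12 - 3*(-3 + 0))*(-55) + 119 = (-12 - 3*(-3))*(-55) + 119 = (-12 + 9)*(-55) + 119 = -3*(-55) + 119 = 165 + 119 = 284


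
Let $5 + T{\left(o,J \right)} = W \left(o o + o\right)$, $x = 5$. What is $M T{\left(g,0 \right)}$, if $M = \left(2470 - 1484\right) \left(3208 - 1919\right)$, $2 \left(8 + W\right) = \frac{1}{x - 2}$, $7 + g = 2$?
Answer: $- \frac{616412690}{3} \approx -2.0547 \cdot 10^{8}$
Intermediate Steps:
$g = -5$ ($g = -7 + 2 = -5$)
$W = - \frac{47}{6}$ ($W = -8 + \frac{1}{2 \left(5 - 2\right)} = -8 + \frac{1}{2 \cdot 3} = -8 + \frac{1}{2} \cdot \frac{1}{3} = -8 + \frac{1}{6} = - \frac{47}{6} \approx -7.8333$)
$T{\left(o,J \right)} = -5 - \frac{47 o}{6} - \frac{47 o^{2}}{6}$ ($T{\left(o,J \right)} = -5 - \frac{47 \left(o o + o\right)}{6} = -5 - \frac{47 \left(o^{2} + o\right)}{6} = -5 - \frac{47 \left(o + o^{2}\right)}{6} = -5 - \left(\frac{47 o}{6} + \frac{47 o^{2}}{6}\right) = -5 - \frac{47 o}{6} - \frac{47 o^{2}}{6}$)
$M = 1270954$ ($M = 986 \cdot 1289 = 1270954$)
$M T{\left(g,0 \right)} = 1270954 \left(-5 - - \frac{235}{6} - \frac{47 \left(-5\right)^{2}}{6}\right) = 1270954 \left(-5 + \frac{235}{6} - \frac{1175}{6}\right) = 1270954 \left(- \frac{485}{3}\right) = - \frac{616412690}{3}$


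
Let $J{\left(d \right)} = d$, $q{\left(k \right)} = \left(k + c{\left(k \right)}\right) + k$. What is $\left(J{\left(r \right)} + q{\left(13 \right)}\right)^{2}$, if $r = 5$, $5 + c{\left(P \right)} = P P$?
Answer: $38025$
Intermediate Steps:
$c{\left(P \right)} = -5 + P^{2}$ ($c{\left(P \right)} = -5 + P P = -5 + P^{2}$)
$q{\left(k \right)} = -5 + k^{2} + 2 k$ ($q{\left(k \right)} = \left(k + \left(-5 + k^{2}\right)\right) + k = \left(-5 + k + k^{2}\right) + k = -5 + k^{2} + 2 k$)
$\left(J{\left(r \right)} + q{\left(13 \right)}\right)^{2} = \left(5 + \left(-5 + 13^{2} + 2 \cdot 13\right)\right)^{2} = \left(5 + \left(-5 + 169 + 26\right)\right)^{2} = \left(5 + 190\right)^{2} = 195^{2} = 38025$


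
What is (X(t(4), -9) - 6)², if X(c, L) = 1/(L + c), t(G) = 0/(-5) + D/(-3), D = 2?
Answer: 31329/841 ≈ 37.252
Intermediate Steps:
t(G) = -⅔ (t(G) = 0/(-5) + 2/(-3) = 0*(-⅕) + 2*(-⅓) = 0 - ⅔ = -⅔)
(X(t(4), -9) - 6)² = (1/(-9 - ⅔) - 6)² = (1/(-29/3) - 6)² = (-3/29 - 6)² = (-177/29)² = 31329/841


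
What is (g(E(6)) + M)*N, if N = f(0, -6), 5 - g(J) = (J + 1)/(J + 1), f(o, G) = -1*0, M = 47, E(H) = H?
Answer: 0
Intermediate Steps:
f(o, G) = 0
g(J) = 4 (g(J) = 5 - (J + 1)/(J + 1) = 5 - (1 + J)/(1 + J) = 5 - 1*1 = 5 - 1 = 4)
N = 0
(g(E(6)) + M)*N = (4 + 47)*0 = 51*0 = 0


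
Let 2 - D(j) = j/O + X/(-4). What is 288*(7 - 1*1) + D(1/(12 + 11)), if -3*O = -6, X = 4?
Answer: 79625/46 ≈ 1731.0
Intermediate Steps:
O = 2 (O = -⅓*(-6) = 2)
D(j) = 3 - j/2 (D(j) = 2 - (j/2 + 4/(-4)) = 2 - (j*(½) + 4*(-¼)) = 2 - (j/2 - 1) = 2 - (-1 + j/2) = 2 + (1 - j/2) = 3 - j/2)
288*(7 - 1*1) + D(1/(12 + 11)) = 288*(7 - 1*1) + (3 - 1/(2*(12 + 11))) = 288*(7 - 1) + (3 - ½/23) = 288*6 + (3 - ½*1/23) = 1728 + (3 - 1/46) = 1728 + 137/46 = 79625/46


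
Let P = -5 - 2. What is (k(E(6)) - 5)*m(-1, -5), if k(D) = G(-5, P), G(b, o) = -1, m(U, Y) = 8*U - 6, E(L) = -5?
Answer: 84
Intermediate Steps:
P = -7
m(U, Y) = -6 + 8*U
k(D) = -1
(k(E(6)) - 5)*m(-1, -5) = (-1 - 5)*(-6 + 8*(-1)) = -6*(-6 - 8) = -6*(-14) = 84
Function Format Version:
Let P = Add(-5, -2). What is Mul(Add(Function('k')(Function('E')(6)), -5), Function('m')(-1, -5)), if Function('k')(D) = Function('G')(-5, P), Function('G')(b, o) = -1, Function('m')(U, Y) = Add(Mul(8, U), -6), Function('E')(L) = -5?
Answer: 84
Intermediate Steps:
P = -7
Function('m')(U, Y) = Add(-6, Mul(8, U))
Function('k')(D) = -1
Mul(Add(Function('k')(Function('E')(6)), -5), Function('m')(-1, -5)) = Mul(Add(-1, -5), Add(-6, Mul(8, -1))) = Mul(-6, Add(-6, -8)) = Mul(-6, -14) = 84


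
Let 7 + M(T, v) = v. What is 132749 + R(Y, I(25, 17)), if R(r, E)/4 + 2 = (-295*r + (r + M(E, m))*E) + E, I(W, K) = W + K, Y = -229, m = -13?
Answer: 361297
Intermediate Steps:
M(T, v) = -7 + v
I(W, K) = K + W
R(r, E) = -8 - 1180*r + 4*E + 4*E*(-20 + r) (R(r, E) = -8 + 4*((-295*r + (r + (-7 - 13))*E) + E) = -8 + 4*((-295*r + (r - 20)*E) + E) = -8 + 4*((-295*r + (-20 + r)*E) + E) = -8 + 4*((-295*r + E*(-20 + r)) + E) = -8 + 4*(E - 295*r + E*(-20 + r)) = -8 + (-1180*r + 4*E + 4*E*(-20 + r)) = -8 - 1180*r + 4*E + 4*E*(-20 + r))
132749 + R(Y, I(25, 17)) = 132749 + (-8 - 1180*(-229) - 76*(17 + 25) + 4*(17 + 25)*(-229)) = 132749 + (-8 + 270220 - 76*42 + 4*42*(-229)) = 132749 + (-8 + 270220 - 3192 - 38472) = 132749 + 228548 = 361297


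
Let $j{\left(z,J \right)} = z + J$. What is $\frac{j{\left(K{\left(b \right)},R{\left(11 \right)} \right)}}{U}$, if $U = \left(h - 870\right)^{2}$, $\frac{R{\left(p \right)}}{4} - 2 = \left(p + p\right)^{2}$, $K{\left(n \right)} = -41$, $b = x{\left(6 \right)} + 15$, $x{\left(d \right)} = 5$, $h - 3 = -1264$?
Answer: $\frac{1903}{4541161} \approx 0.00041906$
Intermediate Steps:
$h = -1261$ ($h = 3 - 1264 = -1261$)
$b = 20$ ($b = 5 + 15 = 20$)
$R{\left(p \right)} = 8 + 16 p^{2}$ ($R{\left(p \right)} = 8 + 4 \left(p + p\right)^{2} = 8 + 4 \left(2 p\right)^{2} = 8 + 4 \cdot 4 p^{2} = 8 + 16 p^{2}$)
$j{\left(z,J \right)} = J + z$
$U = 4541161$ ($U = \left(-1261 - 870\right)^{2} = \left(-2131\right)^{2} = 4541161$)
$\frac{j{\left(K{\left(b \right)},R{\left(11 \right)} \right)}}{U} = \frac{\left(8 + 16 \cdot 11^{2}\right) - 41}{4541161} = \left(\left(8 + 16 \cdot 121\right) - 41\right) \frac{1}{4541161} = \left(\left(8 + 1936\right) - 41\right) \frac{1}{4541161} = \left(1944 - 41\right) \frac{1}{4541161} = 1903 \cdot \frac{1}{4541161} = \frac{1903}{4541161}$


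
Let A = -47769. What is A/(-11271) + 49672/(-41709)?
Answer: 477514703/156700713 ≈ 3.0473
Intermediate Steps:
A/(-11271) + 49672/(-41709) = -47769/(-11271) + 49672/(-41709) = -47769*(-1/11271) + 49672*(-1/41709) = 15923/3757 - 49672/41709 = 477514703/156700713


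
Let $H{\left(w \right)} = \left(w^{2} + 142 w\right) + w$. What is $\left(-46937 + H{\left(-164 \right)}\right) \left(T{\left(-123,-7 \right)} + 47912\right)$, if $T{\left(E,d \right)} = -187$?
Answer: $-2075703425$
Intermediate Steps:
$H{\left(w \right)} = w^{2} + 143 w$
$\left(-46937 + H{\left(-164 \right)}\right) \left(T{\left(-123,-7 \right)} + 47912\right) = \left(-46937 - 164 \left(143 - 164\right)\right) \left(-187 + 47912\right) = \left(-46937 - -3444\right) 47725 = \left(-46937 + 3444\right) 47725 = \left(-43493\right) 47725 = -2075703425$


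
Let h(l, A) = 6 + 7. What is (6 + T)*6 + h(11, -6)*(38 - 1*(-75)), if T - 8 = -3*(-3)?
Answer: 1607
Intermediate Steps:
T = 17 (T = 8 - 3*(-3) = 8 + 9 = 17)
h(l, A) = 13
(6 + T)*6 + h(11, -6)*(38 - 1*(-75)) = (6 + 17)*6 + 13*(38 - 1*(-75)) = 23*6 + 13*(38 + 75) = 138 + 13*113 = 138 + 1469 = 1607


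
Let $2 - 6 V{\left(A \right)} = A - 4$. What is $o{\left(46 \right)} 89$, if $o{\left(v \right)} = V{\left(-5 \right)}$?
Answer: $\frac{979}{6} \approx 163.17$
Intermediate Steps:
$V{\left(A \right)} = 1 - \frac{A}{6}$ ($V{\left(A \right)} = \frac{1}{3} - \frac{A - 4}{6} = \frac{1}{3} - \frac{-4 + A}{6} = \frac{1}{3} - \left(- \frac{2}{3} + \frac{A}{6}\right) = 1 - \frac{A}{6}$)
$o{\left(v \right)} = \frac{11}{6}$ ($o{\left(v \right)} = 1 - - \frac{5}{6} = 1 + \frac{5}{6} = \frac{11}{6}$)
$o{\left(46 \right)} 89 = \frac{11}{6} \cdot 89 = \frac{979}{6}$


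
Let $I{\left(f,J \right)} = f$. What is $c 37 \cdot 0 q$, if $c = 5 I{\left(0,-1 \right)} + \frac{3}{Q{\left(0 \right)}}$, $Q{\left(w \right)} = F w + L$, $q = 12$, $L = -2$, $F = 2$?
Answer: $0$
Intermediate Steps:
$Q{\left(w \right)} = -2 + 2 w$ ($Q{\left(w \right)} = 2 w - 2 = -2 + 2 w$)
$c = - \frac{3}{2}$ ($c = 5 \cdot 0 + \frac{3}{-2 + 2 \cdot 0} = 0 + \frac{3}{-2 + 0} = 0 + \frac{3}{-2} = 0 + 3 \left(- \frac{1}{2}\right) = 0 - \frac{3}{2} = - \frac{3}{2} \approx -1.5$)
$c 37 \cdot 0 q = \left(- \frac{3}{2}\right) 37 \cdot 0 \cdot 12 = \left(- \frac{111}{2}\right) 0 = 0$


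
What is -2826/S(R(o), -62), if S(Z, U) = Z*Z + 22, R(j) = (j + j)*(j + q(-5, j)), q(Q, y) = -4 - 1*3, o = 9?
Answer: -1413/659 ≈ -2.1442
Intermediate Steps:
q(Q, y) = -7 (q(Q, y) = -4 - 3 = -7)
R(j) = 2*j*(-7 + j) (R(j) = (j + j)*(j - 7) = (2*j)*(-7 + j) = 2*j*(-7 + j))
S(Z, U) = 22 + Z² (S(Z, U) = Z² + 22 = 22 + Z²)
-2826/S(R(o), -62) = -2826/(22 + (2*9*(-7 + 9))²) = -2826/(22 + (2*9*2)²) = -2826/(22 + 36²) = -2826/(22 + 1296) = -2826/1318 = -2826*1/1318 = -1413/659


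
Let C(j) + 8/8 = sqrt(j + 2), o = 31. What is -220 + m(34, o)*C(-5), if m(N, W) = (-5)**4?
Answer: -845 + 625*I*sqrt(3) ≈ -845.0 + 1082.5*I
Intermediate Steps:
m(N, W) = 625
C(j) = -1 + sqrt(2 + j) (C(j) = -1 + sqrt(j + 2) = -1 + sqrt(2 + j))
-220 + m(34, o)*C(-5) = -220 + 625*(-1 + sqrt(2 - 5)) = -220 + 625*(-1 + sqrt(-3)) = -220 + 625*(-1 + I*sqrt(3)) = -220 + (-625 + 625*I*sqrt(3)) = -845 + 625*I*sqrt(3)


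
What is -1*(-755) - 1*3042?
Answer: -2287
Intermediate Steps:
-1*(-755) - 1*3042 = 755 - 3042 = -2287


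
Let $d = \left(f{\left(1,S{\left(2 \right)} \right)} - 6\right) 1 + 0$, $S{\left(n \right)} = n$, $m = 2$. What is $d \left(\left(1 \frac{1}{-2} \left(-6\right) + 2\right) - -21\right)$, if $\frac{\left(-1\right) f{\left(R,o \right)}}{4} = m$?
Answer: $-364$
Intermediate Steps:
$f{\left(R,o \right)} = -8$ ($f{\left(R,o \right)} = \left(-4\right) 2 = -8$)
$d = -14$ ($d = \left(-8 - 6\right) 1 + 0 = \left(-14\right) 1 + 0 = -14 + 0 = -14$)
$d \left(\left(1 \frac{1}{-2} \left(-6\right) + 2\right) - -21\right) = - 14 \left(\left(1 \frac{1}{-2} \left(-6\right) + 2\right) - -21\right) = - 14 \left(\left(1 \left(- \frac{1}{2}\right) \left(-6\right) + 2\right) + \left(-12 + 33\right)\right) = - 14 \left(\left(\left(- \frac{1}{2}\right) \left(-6\right) + 2\right) + 21\right) = - 14 \left(\left(3 + 2\right) + 21\right) = - 14 \left(5 + 21\right) = \left(-14\right) 26 = -364$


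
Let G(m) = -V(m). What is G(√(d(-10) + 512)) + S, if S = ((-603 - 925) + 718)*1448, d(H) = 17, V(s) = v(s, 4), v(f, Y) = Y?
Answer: -1172884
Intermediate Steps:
V(s) = 4
G(m) = -4 (G(m) = -1*4 = -4)
S = -1172880 (S = (-1528 + 718)*1448 = -810*1448 = -1172880)
G(√(d(-10) + 512)) + S = -4 - 1172880 = -1172884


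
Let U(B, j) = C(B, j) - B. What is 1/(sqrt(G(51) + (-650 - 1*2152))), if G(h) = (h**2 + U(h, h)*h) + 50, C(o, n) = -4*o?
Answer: -I*sqrt(3289)/6578 ≈ -0.0087184*I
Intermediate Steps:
U(B, j) = -5*B (U(B, j) = -4*B - B = -5*B)
G(h) = 50 - 4*h**2 (G(h) = (h**2 + (-5*h)*h) + 50 = (h**2 - 5*h**2) + 50 = -4*h**2 + 50 = 50 - 4*h**2)
1/(sqrt(G(51) + (-650 - 1*2152))) = 1/(sqrt((50 - 4*51**2) + (-650 - 1*2152))) = 1/(sqrt((50 - 4*2601) + (-650 - 2152))) = 1/(sqrt((50 - 10404) - 2802)) = 1/(sqrt(-10354 - 2802)) = 1/(sqrt(-13156)) = 1/(2*I*sqrt(3289)) = -I*sqrt(3289)/6578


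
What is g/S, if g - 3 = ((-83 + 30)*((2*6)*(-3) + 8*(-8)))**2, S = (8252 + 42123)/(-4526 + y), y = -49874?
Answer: -61123846528/2015 ≈ -3.0334e+7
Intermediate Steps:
S = -2015/2176 (S = (8252 + 42123)/(-4526 - 49874) = 50375/(-54400) = 50375*(-1/54400) = -2015/2176 ≈ -0.92601)
g = 28090003 (g = 3 + ((-83 + 30)*((2*6)*(-3) + 8*(-8)))**2 = 3 + (-53*(12*(-3) - 64))**2 = 3 + (-53*(-36 - 64))**2 = 3 + (-53*(-100))**2 = 3 + 5300**2 = 3 + 28090000 = 28090003)
g/S = 28090003/(-2015/2176) = 28090003*(-2176/2015) = -61123846528/2015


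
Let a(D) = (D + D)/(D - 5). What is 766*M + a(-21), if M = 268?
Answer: 2668765/13 ≈ 2.0529e+5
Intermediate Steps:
a(D) = 2*D/(-5 + D) (a(D) = (2*D)/(-5 + D) = 2*D/(-5 + D))
766*M + a(-21) = 766*268 + 2*(-21)/(-5 - 21) = 205288 + 2*(-21)/(-26) = 205288 + 2*(-21)*(-1/26) = 205288 + 21/13 = 2668765/13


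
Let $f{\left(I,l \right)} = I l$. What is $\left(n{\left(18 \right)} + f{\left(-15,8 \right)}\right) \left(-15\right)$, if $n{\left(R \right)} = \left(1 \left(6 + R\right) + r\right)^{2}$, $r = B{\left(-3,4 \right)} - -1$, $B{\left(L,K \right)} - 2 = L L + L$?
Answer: $-14535$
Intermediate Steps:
$B{\left(L,K \right)} = 2 + L + L^{2}$ ($B{\left(L,K \right)} = 2 + \left(L L + L\right) = 2 + \left(L^{2} + L\right) = 2 + \left(L + L^{2}\right) = 2 + L + L^{2}$)
$r = 9$ ($r = \left(2 - 3 + \left(-3\right)^{2}\right) - -1 = \left(2 - 3 + 9\right) + 1 = 8 + 1 = 9$)
$n{\left(R \right)} = \left(15 + R\right)^{2}$ ($n{\left(R \right)} = \left(1 \left(6 + R\right) + 9\right)^{2} = \left(\left(6 + R\right) + 9\right)^{2} = \left(15 + R\right)^{2}$)
$\left(n{\left(18 \right)} + f{\left(-15,8 \right)}\right) \left(-15\right) = \left(\left(15 + 18\right)^{2} - 120\right) \left(-15\right) = \left(33^{2} - 120\right) \left(-15\right) = \left(1089 - 120\right) \left(-15\right) = 969 \left(-15\right) = -14535$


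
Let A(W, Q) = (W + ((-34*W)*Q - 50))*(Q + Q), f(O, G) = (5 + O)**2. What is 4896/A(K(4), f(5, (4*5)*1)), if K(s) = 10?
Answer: -153/212750 ≈ -0.00071915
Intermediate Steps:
A(W, Q) = 2*Q*(-50 + W - 34*Q*W) (A(W, Q) = (W + (-34*Q*W - 50))*(2*Q) = (W + (-50 - 34*Q*W))*(2*Q) = (-50 + W - 34*Q*W)*(2*Q) = 2*Q*(-50 + W - 34*Q*W))
4896/A(K(4), f(5, (4*5)*1)) = 4896/((2*(5 + 5)**2*(-50 + 10 - 34*(5 + 5)**2*10))) = 4896/((2*10**2*(-50 + 10 - 34*10**2*10))) = 4896/((2*100*(-50 + 10 - 34*100*10))) = 4896/((2*100*(-50 + 10 - 34000))) = 4896/((2*100*(-34040))) = 4896/(-6808000) = 4896*(-1/6808000) = -153/212750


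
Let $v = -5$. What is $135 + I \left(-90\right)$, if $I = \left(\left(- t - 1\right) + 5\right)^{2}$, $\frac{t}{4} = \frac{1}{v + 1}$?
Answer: $-2115$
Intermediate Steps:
$t = -1$ ($t = \frac{4}{-5 + 1} = \frac{4}{-4} = 4 \left(- \frac{1}{4}\right) = -1$)
$I = 25$ ($I = \left(\left(\left(-1\right) \left(-1\right) - 1\right) + 5\right)^{2} = \left(\left(1 - 1\right) + 5\right)^{2} = \left(0 + 5\right)^{2} = 5^{2} = 25$)
$135 + I \left(-90\right) = 135 + 25 \left(-90\right) = 135 - 2250 = -2115$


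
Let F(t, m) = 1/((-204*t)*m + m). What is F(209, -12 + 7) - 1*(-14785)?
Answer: 3151792376/213175 ≈ 14785.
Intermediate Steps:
F(t, m) = 1/(m - 204*m*t) (F(t, m) = 1/(-204*m*t + m) = 1/(m - 204*m*t))
F(209, -12 + 7) - 1*(-14785) = -1/((-12 + 7)*(-1 + 204*209)) - 1*(-14785) = -1/(-5*(-1 + 42636)) + 14785 = -1*(-1/5)/42635 + 14785 = -1*(-1/5)*1/42635 + 14785 = 1/213175 + 14785 = 3151792376/213175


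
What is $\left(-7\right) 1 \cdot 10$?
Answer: $-70$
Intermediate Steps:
$\left(-7\right) 1 \cdot 10 = \left(-7\right) 10 = -70$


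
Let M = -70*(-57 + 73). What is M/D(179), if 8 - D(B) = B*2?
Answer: 16/5 ≈ 3.2000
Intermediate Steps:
D(B) = 8 - 2*B (D(B) = 8 - B*2 = 8 - 2*B)
M = -1120 (M = -70*16 = -1120)
M/D(179) = -1120/(8 - 2*179) = -1120/(8 - 358) = -1120/(-350) = -1120*(-1/350) = 16/5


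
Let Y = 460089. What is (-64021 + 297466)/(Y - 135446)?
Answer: 233445/324643 ≈ 0.71908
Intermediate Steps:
(-64021 + 297466)/(Y - 135446) = (-64021 + 297466)/(460089 - 135446) = 233445/324643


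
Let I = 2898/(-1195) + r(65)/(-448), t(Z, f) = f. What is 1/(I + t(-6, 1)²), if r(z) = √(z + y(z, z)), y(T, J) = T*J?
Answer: -15709603840/22152204611 + 319877600*√4290/287978659943 ≈ -0.63641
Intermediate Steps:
y(T, J) = J*T
r(z) = √(z + z²) (r(z) = √(z + z*z) = √(z + z²))
I = -2898/1195 - √4290/448 (I = 2898/(-1195) + √(65*(1 + 65))/(-448) = 2898*(-1/1195) + √(65*66)*(-1/448) = -2898/1195 + √4290*(-1/448) = -2898/1195 - √4290/448 ≈ -2.5713)
1/(I + t(-6, 1)²) = 1/((-2898/1195 - √4290/448) + 1²) = 1/((-2898/1195 - √4290/448) + 1) = 1/(-1703/1195 - √4290/448)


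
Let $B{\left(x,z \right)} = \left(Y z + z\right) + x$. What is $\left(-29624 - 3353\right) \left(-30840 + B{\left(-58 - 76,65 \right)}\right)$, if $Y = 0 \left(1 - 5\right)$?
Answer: $1019286093$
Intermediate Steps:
$Y = 0$ ($Y = 0 \left(-4\right) = 0$)
$B{\left(x,z \right)} = x + z$ ($B{\left(x,z \right)} = \left(0 z + z\right) + x = \left(0 + z\right) + x = z + x = x + z$)
$\left(-29624 - 3353\right) \left(-30840 + B{\left(-58 - 76,65 \right)}\right) = \left(-29624 - 3353\right) \left(-30840 + \left(\left(-58 - 76\right) + 65\right)\right) = - 32977 \left(-30840 + \left(\left(-58 - 76\right) + 65\right)\right) = - 32977 \left(-30840 + \left(-134 + 65\right)\right) = - 32977 \left(-30840 - 69\right) = \left(-32977\right) \left(-30909\right) = 1019286093$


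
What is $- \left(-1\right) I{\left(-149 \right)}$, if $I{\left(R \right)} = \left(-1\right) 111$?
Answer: $-111$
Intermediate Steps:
$I{\left(R \right)} = -111$
$- \left(-1\right) I{\left(-149 \right)} = - \left(-1\right) \left(-111\right) = \left(-1\right) 111 = -111$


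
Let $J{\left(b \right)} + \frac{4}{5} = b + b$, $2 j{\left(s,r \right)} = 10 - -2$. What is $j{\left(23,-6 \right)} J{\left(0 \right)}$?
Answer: $- \frac{24}{5} \approx -4.8$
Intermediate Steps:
$j{\left(s,r \right)} = 6$ ($j{\left(s,r \right)} = \frac{10 - -2}{2} = \frac{10 + 2}{2} = \frac{1}{2} \cdot 12 = 6$)
$J{\left(b \right)} = - \frac{4}{5} + 2 b$ ($J{\left(b \right)} = - \frac{4}{5} + \left(b + b\right) = - \frac{4}{5} + 2 b$)
$j{\left(23,-6 \right)} J{\left(0 \right)} = 6 \left(- \frac{4}{5} + 2 \cdot 0\right) = 6 \left(- \frac{4}{5} + 0\right) = 6 \left(- \frac{4}{5}\right) = - \frac{24}{5}$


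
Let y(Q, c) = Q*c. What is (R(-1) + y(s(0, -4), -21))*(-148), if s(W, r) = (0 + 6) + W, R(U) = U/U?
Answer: 18500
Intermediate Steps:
R(U) = 1
s(W, r) = 6 + W
(R(-1) + y(s(0, -4), -21))*(-148) = (1 + (6 + 0)*(-21))*(-148) = (1 + 6*(-21))*(-148) = (1 - 126)*(-148) = -125*(-148) = 18500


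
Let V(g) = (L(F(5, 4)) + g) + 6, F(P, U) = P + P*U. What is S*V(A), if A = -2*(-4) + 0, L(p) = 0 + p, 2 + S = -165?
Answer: -6513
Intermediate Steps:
S = -167 (S = -2 - 165 = -167)
L(p) = p
A = 8 (A = 8 + 0 = 8)
V(g) = 31 + g (V(g) = (5*(1 + 4) + g) + 6 = (5*5 + g) + 6 = (25 + g) + 6 = 31 + g)
S*V(A) = -167*(31 + 8) = -167*39 = -6513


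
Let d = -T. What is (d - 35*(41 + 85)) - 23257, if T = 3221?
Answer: -30888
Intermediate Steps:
d = -3221 (d = -1*3221 = -3221)
(d - 35*(41 + 85)) - 23257 = (-3221 - 35*(41 + 85)) - 23257 = (-3221 - 35*126) - 23257 = (-3221 - 4410) - 23257 = -7631 - 23257 = -30888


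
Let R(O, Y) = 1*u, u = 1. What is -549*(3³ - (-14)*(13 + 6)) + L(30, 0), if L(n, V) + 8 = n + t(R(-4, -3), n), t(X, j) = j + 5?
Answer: -160800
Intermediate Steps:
R(O, Y) = 1 (R(O, Y) = 1*1 = 1)
t(X, j) = 5 + j
L(n, V) = -3 + 2*n (L(n, V) = -8 + (n + (5 + n)) = -8 + (5 + 2*n) = -3 + 2*n)
-549*(3³ - (-14)*(13 + 6)) + L(30, 0) = -549*(3³ - (-14)*(13 + 6)) + (-3 + 2*30) = -549*(27 - (-14)*19) + (-3 + 60) = -549*(27 - 1*(-266)) + 57 = -549*(27 + 266) + 57 = -549*293 + 57 = -160857 + 57 = -160800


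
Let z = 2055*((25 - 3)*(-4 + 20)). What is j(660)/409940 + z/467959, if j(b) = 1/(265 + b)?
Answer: 274294133987959/177447479025500 ≈ 1.5458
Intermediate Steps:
z = 723360 (z = 2055*(22*16) = 2055*352 = 723360)
j(660)/409940 + z/467959 = 1/((265 + 660)*409940) + 723360/467959 = (1/409940)/925 + 723360*(1/467959) = (1/925)*(1/409940) + 723360/467959 = 1/379194500 + 723360/467959 = 274294133987959/177447479025500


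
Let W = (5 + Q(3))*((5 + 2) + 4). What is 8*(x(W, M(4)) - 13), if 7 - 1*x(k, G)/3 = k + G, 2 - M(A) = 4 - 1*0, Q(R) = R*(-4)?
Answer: 1960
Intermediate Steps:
Q(R) = -4*R
M(A) = -2 (M(A) = 2 - (4 - 1*0) = 2 - (4 + 0) = 2 - 1*4 = 2 - 4 = -2)
W = -77 (W = (5 - 4*3)*((5 + 2) + 4) = (5 - 12)*(7 + 4) = -7*11 = -77)
x(k, G) = 21 - 3*G - 3*k (x(k, G) = 21 - 3*(k + G) = 21 - 3*(G + k) = 21 + (-3*G - 3*k) = 21 - 3*G - 3*k)
8*(x(W, M(4)) - 13) = 8*((21 - 3*(-2) - 3*(-77)) - 13) = 8*((21 + 6 + 231) - 13) = 8*(258 - 13) = 8*245 = 1960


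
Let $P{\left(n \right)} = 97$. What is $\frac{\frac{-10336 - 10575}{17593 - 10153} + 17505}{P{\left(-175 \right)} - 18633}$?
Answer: $- \frac{18602327}{19701120} \approx -0.94423$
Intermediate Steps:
$\frac{\frac{-10336 - 10575}{17593 - 10153} + 17505}{P{\left(-175 \right)} - 18633} = \frac{\frac{-10336 - 10575}{17593 - 10153} + 17505}{97 - 18633} = \frac{- \frac{20911}{7440} + 17505}{-18536} = \left(\left(-20911\right) \frac{1}{7440} + 17505\right) \left(- \frac{1}{18536}\right) = \left(- \frac{20911}{7440} + 17505\right) \left(- \frac{1}{18536}\right) = \frac{130216289}{7440} \left(- \frac{1}{18536}\right) = - \frac{18602327}{19701120}$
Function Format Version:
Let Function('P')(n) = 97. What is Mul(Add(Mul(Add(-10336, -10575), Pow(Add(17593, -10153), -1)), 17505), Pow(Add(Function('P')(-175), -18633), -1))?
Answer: Rational(-18602327, 19701120) ≈ -0.94423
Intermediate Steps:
Mul(Add(Mul(Add(-10336, -10575), Pow(Add(17593, -10153), -1)), 17505), Pow(Add(Function('P')(-175), -18633), -1)) = Mul(Add(Mul(Add(-10336, -10575), Pow(Add(17593, -10153), -1)), 17505), Pow(Add(97, -18633), -1)) = Mul(Add(Mul(-20911, Pow(7440, -1)), 17505), Pow(-18536, -1)) = Mul(Add(Mul(-20911, Rational(1, 7440)), 17505), Rational(-1, 18536)) = Mul(Add(Rational(-20911, 7440), 17505), Rational(-1, 18536)) = Mul(Rational(130216289, 7440), Rational(-1, 18536)) = Rational(-18602327, 19701120)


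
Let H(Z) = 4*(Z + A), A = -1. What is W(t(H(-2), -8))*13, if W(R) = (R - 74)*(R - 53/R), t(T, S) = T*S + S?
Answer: 699881/44 ≈ 15906.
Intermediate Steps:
H(Z) = -4 + 4*Z (H(Z) = 4*(Z - 1) = 4*(-1 + Z) = -4 + 4*Z)
t(T, S) = S + S*T (t(T, S) = S*T + S = S + S*T)
W(R) = (-74 + R)*(R - 53/R)
W(t(H(-2), -8))*13 = (-53 + (-8*(1 + (-4 + 4*(-2))))² - (-592)*(1 + (-4 + 4*(-2))) + 3922/((-8*(1 + (-4 + 4*(-2))))))*13 = (-53 + (-8*(1 + (-4 - 8)))² - (-592)*(1 + (-4 - 8)) + 3922/((-8*(1 + (-4 - 8)))))*13 = (-53 + (-8*(1 - 12))² - (-592)*(1 - 12) + 3922/((-8*(1 - 12))))*13 = (-53 + (-8*(-11))² - (-592)*(-11) + 3922/((-8*(-11))))*13 = (-53 + 88² - 74*88 + 3922/88)*13 = (-53 + 7744 - 6512 + 3922*(1/88))*13 = (-53 + 7744 - 6512 + 1961/44)*13 = (53837/44)*13 = 699881/44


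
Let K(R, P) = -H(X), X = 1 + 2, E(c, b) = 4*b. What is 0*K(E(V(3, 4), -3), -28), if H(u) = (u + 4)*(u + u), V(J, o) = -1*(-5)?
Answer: 0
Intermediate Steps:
V(J, o) = 5
X = 3
H(u) = 2*u*(4 + u) (H(u) = (4 + u)*(2*u) = 2*u*(4 + u))
K(R, P) = -42 (K(R, P) = -2*3*(4 + 3) = -2*3*7 = -1*42 = -42)
0*K(E(V(3, 4), -3), -28) = 0*(-42) = 0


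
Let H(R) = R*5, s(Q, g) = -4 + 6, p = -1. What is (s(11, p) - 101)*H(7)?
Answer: -3465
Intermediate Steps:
s(Q, g) = 2
H(R) = 5*R
(s(11, p) - 101)*H(7) = (2 - 101)*(5*7) = -99*35 = -3465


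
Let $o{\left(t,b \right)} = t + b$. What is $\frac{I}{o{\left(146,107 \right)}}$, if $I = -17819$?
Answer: $- \frac{17819}{253} \approx -70.431$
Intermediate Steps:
$o{\left(t,b \right)} = b + t$
$\frac{I}{o{\left(146,107 \right)}} = - \frac{17819}{107 + 146} = - \frac{17819}{253}$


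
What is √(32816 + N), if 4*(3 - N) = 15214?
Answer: √116062/2 ≈ 170.34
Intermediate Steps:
N = -7601/2 (N = 3 - ¼*15214 = 3 - 7607/2 = -7601/2 ≈ -3800.5)
√(32816 + N) = √(32816 - 7601/2) = √(58031/2) = √116062/2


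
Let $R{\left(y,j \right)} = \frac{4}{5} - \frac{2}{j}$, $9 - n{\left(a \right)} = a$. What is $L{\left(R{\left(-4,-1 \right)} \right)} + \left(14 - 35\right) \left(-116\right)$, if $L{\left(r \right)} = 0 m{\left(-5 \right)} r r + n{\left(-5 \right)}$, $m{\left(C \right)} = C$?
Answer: $2450$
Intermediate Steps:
$n{\left(a \right)} = 9 - a$
$R{\left(y,j \right)} = \frac{4}{5} - \frac{2}{j}$ ($R{\left(y,j \right)} = 4 \cdot \frac{1}{5} - \frac{2}{j} = \frac{4}{5} - \frac{2}{j}$)
$L{\left(r \right)} = 14$ ($L{\left(r \right)} = 0 \left(- 5 r\right) r + \left(9 - -5\right) = 0 r + \left(9 + 5\right) = 0 + 14 = 14$)
$L{\left(R{\left(-4,-1 \right)} \right)} + \left(14 - 35\right) \left(-116\right) = 14 + \left(14 - 35\right) \left(-116\right) = 14 - -2436 = 14 + 2436 = 2450$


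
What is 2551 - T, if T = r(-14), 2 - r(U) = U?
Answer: 2535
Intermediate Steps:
r(U) = 2 - U
T = 16 (T = 2 - 1*(-14) = 2 + 14 = 16)
2551 - T = 2551 - 1*16 = 2551 - 16 = 2535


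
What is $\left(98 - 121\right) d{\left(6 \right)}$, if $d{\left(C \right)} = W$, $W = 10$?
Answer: $-230$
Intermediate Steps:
$d{\left(C \right)} = 10$
$\left(98 - 121\right) d{\left(6 \right)} = \left(98 - 121\right) 10 = \left(-23\right) 10 = -230$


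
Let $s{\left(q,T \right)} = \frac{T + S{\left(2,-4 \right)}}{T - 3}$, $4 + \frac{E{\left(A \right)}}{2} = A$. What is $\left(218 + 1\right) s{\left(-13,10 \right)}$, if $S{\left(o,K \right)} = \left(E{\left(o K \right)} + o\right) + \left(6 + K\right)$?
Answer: $- \frac{2190}{7} \approx -312.86$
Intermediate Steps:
$E{\left(A \right)} = -8 + 2 A$
$S{\left(o,K \right)} = -2 + K + o + 2 K o$ ($S{\left(o,K \right)} = \left(\left(-8 + 2 o K\right) + o\right) + \left(6 + K\right) = \left(\left(-8 + 2 K o\right) + o\right) + \left(6 + K\right) = \left(-8 + o + 2 K o\right) + \left(6 + K\right) = -2 + K + o + 2 K o$)
$s{\left(q,T \right)} = \frac{-20 + T}{-3 + T}$ ($s{\left(q,T \right)} = \frac{T + \left(-2 - 4 + 2 + 2 \left(-4\right) 2\right)}{T - 3} = \frac{T - 20}{-3 + T} = \frac{-20 + T}{-3 + T}$)
$\left(218 + 1\right) s{\left(-13,10 \right)} = \left(218 + 1\right) \frac{-20 + 10}{-3 + 10} = 219 \cdot \frac{1}{7} \left(-10\right) = 219 \left(- \frac{10}{7}\right) = - \frac{2190}{7}$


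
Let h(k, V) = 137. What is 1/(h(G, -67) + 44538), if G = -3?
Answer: 1/44675 ≈ 2.2384e-5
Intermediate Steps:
1/(h(G, -67) + 44538) = 1/(137 + 44538) = 1/44675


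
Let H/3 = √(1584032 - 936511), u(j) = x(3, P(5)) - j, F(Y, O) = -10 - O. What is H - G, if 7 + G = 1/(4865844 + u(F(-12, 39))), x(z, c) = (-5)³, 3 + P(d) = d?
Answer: 34060375/4865768 + 3*√647521 ≈ 2421.1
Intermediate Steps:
P(d) = -3 + d
x(z, c) = -125
u(j) = -125 - j
G = -34060375/4865768 (G = -7 + 1/(4865844 + (-125 - (-10 - 1*39))) = -7 + 1/(4865844 + (-125 - (-10 - 39))) = -7 + 1/(4865844 + (-125 - 1*(-49))) = -7 + 1/(4865844 + (-125 + 49)) = -7 + 1/(4865844 - 76) = -7 + 1/4865768 = -34060375/4865768 ≈ -7.0000)
H = 3*√647521 (H = 3*√(1584032 - 936511) = 3*√647521 ≈ 2414.1)
H - G = 3*√647521 - 1*(-34060375/4865768) = 3*√647521 + 34060375/4865768 = 34060375/4865768 + 3*√647521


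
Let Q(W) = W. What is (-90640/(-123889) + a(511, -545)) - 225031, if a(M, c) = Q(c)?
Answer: -27946294424/123889 ≈ -2.2558e+5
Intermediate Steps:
a(M, c) = c
(-90640/(-123889) + a(511, -545)) - 225031 = (-90640/(-123889) - 545) - 225031 = (-90640*(-1/123889) - 545) - 225031 = (90640/123889 - 545) - 225031 = -67428865/123889 - 225031 = -27946294424/123889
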